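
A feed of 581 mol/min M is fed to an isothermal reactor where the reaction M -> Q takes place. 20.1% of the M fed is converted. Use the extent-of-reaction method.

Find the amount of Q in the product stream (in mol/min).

117 mol/min

M reacted = 0.201 × 581 = 116.8 mol/min; ν_M = −1, so ξ = 116.8/1 = 116.8 mol/min.
Outlet amounts (n = n₀ + ν ξ):
  M: 581 − 1(116.8) = 464.2
  Q: 0 + 1(116.8) = 116.8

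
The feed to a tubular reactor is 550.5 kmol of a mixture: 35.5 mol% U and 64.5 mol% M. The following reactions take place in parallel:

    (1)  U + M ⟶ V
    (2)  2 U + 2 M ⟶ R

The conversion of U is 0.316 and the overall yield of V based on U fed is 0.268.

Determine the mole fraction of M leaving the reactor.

0.606

Yield of V: 1ξ₁ / 195.4 = 0.268 → ξ₁ = 52.37 kmol.
Conversion of U: 1ξ₁ + 2ξ₂ = 0.316 × 195.4 = 61.76 → ξ₂ = 4.69 kmol.
Outlet amounts (n = n₀ + Σ ν·ξ):
  U: 195.4 − 1(52.37) − 2(4.69) = 133.7
  M: 355.1 − 1(52.37) − 2(4.69) = 293.3
  V: 0 + 1(52.37) = 52.37
  R: 0 + 1(4.69) = 4.69
Total out = 484.1 kmol; y_M = 293.3 / 484.1 = 0.606.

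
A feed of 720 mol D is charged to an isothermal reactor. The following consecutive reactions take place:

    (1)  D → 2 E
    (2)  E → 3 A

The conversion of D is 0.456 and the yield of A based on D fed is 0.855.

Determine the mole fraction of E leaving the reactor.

Conversion of D: D consumed = 1ξ₁ = 0.456 × 720 → ξ₁ = 328.3 mol.
Yield of A: 3ξ₂ / 720 = 0.855 → ξ₂ = 205.2 mol.
Outlet amounts (n = n₀ + Σ ν·ξ):
  D: 720 − 1(328.3) = 391.7
  E: 0 + 2(328.3) − 1(205.2) = 451.4
  A: 0 + 3(205.2) = 615.6
Total out = 1459 mol; y_E = 451.4 / 1459 = 0.3095.

0.309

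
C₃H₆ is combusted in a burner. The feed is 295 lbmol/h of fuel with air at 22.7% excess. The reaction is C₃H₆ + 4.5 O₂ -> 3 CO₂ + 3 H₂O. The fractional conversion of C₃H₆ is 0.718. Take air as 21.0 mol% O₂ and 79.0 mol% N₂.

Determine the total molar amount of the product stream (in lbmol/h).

8160 lbmol/h

Stoichiometric O₂ = 4.5 × 295 = 1328 lbmol/h; O₂ fed = 1328 × 1.227 = 1629 lbmol/h.
N₂ fed = 1629 × 79/21 = 6128 lbmol/h.
Fuel reacted = 0.718 × 295 → ξ = 211.8 lbmol/h.
Outlet (n = n₀ + ν ξ):
  C₃H₆: 295 − 1(211.8) = 83.19
  O₂: 1629 − 4.5(211.8) = 675.7
  N₂: 6128 (inert)
  CO₂: 0 + 3(211.8) = 635.4
  H₂O: 0 + 3(211.8) = 635.4
Total out = 83.19 + 675.7 + 6128 + 635.4 + 635.4 = 8157 lbmol/h.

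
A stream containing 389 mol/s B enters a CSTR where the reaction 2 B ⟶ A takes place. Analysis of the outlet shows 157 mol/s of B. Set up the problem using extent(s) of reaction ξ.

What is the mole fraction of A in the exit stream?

0.425

For B: n = n₀ − 2ξ → 157 = 389 − 2ξ, giving ξ = 116 mol/s.
Outlet amounts (n = n₀ + ν ξ):
  B: 389 − 2(116) = 157
  A: 0 + 1(116) = 116
Total out = 273 mol/s; y_A = 116 / 273 = 0.4249.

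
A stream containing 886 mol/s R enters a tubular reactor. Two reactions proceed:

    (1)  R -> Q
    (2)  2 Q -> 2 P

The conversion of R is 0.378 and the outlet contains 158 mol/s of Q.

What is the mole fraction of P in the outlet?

Conversion of R: R consumed = 1ξ₁ = 0.378 × 886 → ξ₁ = 334.9 mol/s.
Q balance: n_Q = 0 + 1ξ₁ − 2ξ₂ = 158 → ξ₂ = (1·334.9 − 158)/2 = 88.45 mol/s.
Outlet amounts (n = n₀ + Σ ν·ξ):
  R: 886 − 1(334.9) = 551.1
  Q: 0 + 1(334.9) − 2(88.45) = 158
  P: 0 + 2(88.45) = 176.9
Total out = 886 mol/s; y_P = 176.9 / 886 = 0.1997.

0.2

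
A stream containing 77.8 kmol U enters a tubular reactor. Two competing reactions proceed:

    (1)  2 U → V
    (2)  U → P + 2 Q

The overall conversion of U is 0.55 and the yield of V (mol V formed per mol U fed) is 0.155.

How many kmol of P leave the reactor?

Yield of V: 1ξ₁ / 77.8 = 0.155 → ξ₁ = 12.06 kmol.
Conversion of U: 2ξ₁ + 1ξ₂ = 0.55 × 77.8 = 42.79 → ξ₂ = 18.67 kmol.
Outlet amounts (n = n₀ + Σ ν·ξ):
  U: 77.8 − 2(12.06) − 1(18.67) = 35.01
  V: 0 + 1(12.06) = 12.06
  P: 0 + 1(18.67) = 18.67
  Q: 0 + 2(18.67) = 37.34

18.7 kmol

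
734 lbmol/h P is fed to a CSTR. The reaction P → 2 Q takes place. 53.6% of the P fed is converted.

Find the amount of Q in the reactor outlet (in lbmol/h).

P reacted = 0.536 × 734 = 393.4 lbmol/h; ν_P = −1, so ξ = 393.4/1 = 393.4 lbmol/h.
Outlet amounts (n = n₀ + ν ξ):
  P: 734 − 1(393.4) = 340.6
  Q: 0 + 2(393.4) = 786.8

787 lbmol/h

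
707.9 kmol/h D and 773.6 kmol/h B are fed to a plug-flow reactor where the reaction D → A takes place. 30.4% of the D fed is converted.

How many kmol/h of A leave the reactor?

215 kmol/h

D reacted = 0.304 × 707.9 = 215.2 kmol/h; ν_D = −1, so ξ = 215.2/1 = 215.2 kmol/h.
Outlet amounts (n = n₀ + ν ξ):
  D: 707.9 − 1(215.2) = 492.7
  A: 0 + 1(215.2) = 215.2
  B: 773.6 (inert)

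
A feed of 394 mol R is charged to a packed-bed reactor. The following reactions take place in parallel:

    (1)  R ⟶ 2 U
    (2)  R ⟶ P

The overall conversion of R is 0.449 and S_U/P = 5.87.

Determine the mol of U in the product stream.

264 mol

Conversion of R: R consumed = 0.449 × 394 = 176.9 mol = 1ξ₁ + 1ξ₂.
Selectivity: 2ξ₁ / (1ξ₂) = 5.87 → ξ₁ = 2.935 ξ₂.
Substitute: (1·2.935 + 1) ξ₂ = 176.9 → ξ₂ = 44.96 mol, ξ₁ = 131.9 mol.
Outlet amounts (n = n₀ + Σ ν·ξ):
  R: 394 − 1(131.9) − 1(44.96) = 217.1
  U: 0 + 2(131.9) = 263.9
  P: 0 + 1(44.96) = 44.96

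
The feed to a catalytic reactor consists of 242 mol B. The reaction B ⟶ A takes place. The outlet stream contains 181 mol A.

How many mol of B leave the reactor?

61 mol

For A: n = n₀ + 1ξ → 181 = 0 + 1ξ, giving ξ = 181 mol.
Outlet amounts (n = n₀ + ν ξ):
  B: 242 − 1(181) = 61
  A: 0 + 1(181) = 181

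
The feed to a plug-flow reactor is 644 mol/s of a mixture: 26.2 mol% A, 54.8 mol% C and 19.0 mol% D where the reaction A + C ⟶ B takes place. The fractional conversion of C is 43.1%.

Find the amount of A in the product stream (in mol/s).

C reacted = 0.431 × 352.9 = 152.1 mol/s; ν_C = −1, so ξ = 152.1/1 = 152.1 mol/s.
Outlet amounts (n = n₀ + ν ξ):
  A: 168.7 − 1(152.1) = 16.62
  C: 352.9 − 1(152.1) = 200.8
  B: 0 + 1(152.1) = 152.1
  D: 122.4 (inert)

16.6 mol/s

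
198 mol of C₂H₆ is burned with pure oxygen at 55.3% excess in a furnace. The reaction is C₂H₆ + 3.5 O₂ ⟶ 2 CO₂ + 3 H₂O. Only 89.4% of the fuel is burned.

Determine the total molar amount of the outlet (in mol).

1360 mol

Stoichiometric O₂ = 3.5 × 198 = 693 mol; O₂ fed = 693 × 1.553 = 1076 mol.
Fuel reacted = 0.894 × 198 → ξ = 177 mol.
Outlet (n = n₀ + ν ξ):
  C₂H₆: 198 − 1(177) = 20.99
  O₂: 1076 − 3.5(177) = 456.7
  CO₂: 0 + 2(177) = 354
  H₂O: 0 + 3(177) = 531
Total out = 20.99 + 456.7 + 354 + 531 = 1363 mol.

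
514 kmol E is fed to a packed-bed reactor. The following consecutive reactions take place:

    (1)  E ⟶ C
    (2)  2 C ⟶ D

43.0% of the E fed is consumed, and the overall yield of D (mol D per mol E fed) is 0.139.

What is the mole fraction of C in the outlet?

Conversion of E: E consumed = 1ξ₁ = 0.43 × 514 → ξ₁ = 221 kmol.
Yield of D: 1ξ₂ / 514 = 0.139 → ξ₂ = 71.45 kmol.
Outlet amounts (n = n₀ + Σ ν·ξ):
  E: 514 − 1(221) = 293
  C: 0 + 1(221) − 2(71.45) = 78.13
  D: 0 + 1(71.45) = 71.45
Total out = 442.6 kmol; y_C = 78.13 / 442.6 = 0.1765.

0.177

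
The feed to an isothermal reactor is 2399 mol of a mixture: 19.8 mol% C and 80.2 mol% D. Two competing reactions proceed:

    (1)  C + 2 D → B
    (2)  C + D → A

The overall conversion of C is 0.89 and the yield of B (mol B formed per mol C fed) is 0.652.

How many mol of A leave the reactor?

113 mol

Yield of B: 1ξ₁ / 475 = 0.652 → ξ₁ = 309.7 mol.
Conversion of C: 1ξ₁ + 1ξ₂ = 0.89 × 475 = 422.8 → ξ₂ = 113.1 mol.
Outlet amounts (n = n₀ + Σ ν·ξ):
  C: 475 − 1(309.7) − 1(113.1) = 52.25
  D: 1924 − 2(309.7) − 1(113.1) = 1192
  B: 0 + 1(309.7) = 309.7
  A: 0 + 1(113.1) = 113.1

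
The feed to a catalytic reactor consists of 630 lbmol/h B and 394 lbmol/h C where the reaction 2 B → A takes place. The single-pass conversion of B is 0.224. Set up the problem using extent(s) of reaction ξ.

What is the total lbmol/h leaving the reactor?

B reacted = 0.224 × 630 = 141.1 lbmol/h; ν_B = −2, so ξ = 141.1/2 = 70.56 lbmol/h.
Outlet amounts (n = n₀ + ν ξ):
  B: 630 − 2(70.56) = 488.9
  A: 0 + 1(70.56) = 70.56
  C: 394 (inert)
Total out = 488.9 + 70.56 + 394 = 953.4 lbmol/h.

953 lbmol/h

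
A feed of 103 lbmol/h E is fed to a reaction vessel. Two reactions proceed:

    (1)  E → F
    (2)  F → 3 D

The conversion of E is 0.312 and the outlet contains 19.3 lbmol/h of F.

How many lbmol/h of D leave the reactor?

38.5 lbmol/h

Conversion of E: E consumed = 1ξ₁ = 0.312 × 103 → ξ₁ = 32.14 lbmol/h.
F balance: n_F = 0 + 1ξ₁ − 1ξ₂ = 19.3 → ξ₂ = (1·32.14 − 19.3)/1 = 12.84 lbmol/h.
Outlet amounts (n = n₀ + Σ ν·ξ):
  E: 103 − 1(32.14) = 70.86
  F: 0 + 1(32.14) − 1(12.84) = 19.3
  D: 0 + 3(12.84) = 38.51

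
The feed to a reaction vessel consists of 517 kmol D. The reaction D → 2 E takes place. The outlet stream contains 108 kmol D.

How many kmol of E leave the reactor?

818 kmol

For D: n = n₀ − 1ξ → 108 = 517 − 1ξ, giving ξ = 409 kmol.
Outlet amounts (n = n₀ + ν ξ):
  D: 517 − 1(409) = 108
  E: 0 + 2(409) = 818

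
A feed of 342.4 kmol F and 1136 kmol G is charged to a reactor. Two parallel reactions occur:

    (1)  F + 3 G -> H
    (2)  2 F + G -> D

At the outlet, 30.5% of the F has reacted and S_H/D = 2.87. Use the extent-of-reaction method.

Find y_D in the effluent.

Conversion of F: F consumed = 0.305 × 342.4 = 104.4 kmol = 1ξ₁ + 2ξ₂.
Selectivity: 1ξ₁ / (1ξ₂) = 2.87 → ξ₁ = 2.87 ξ₂.
Substitute: (1·2.87 + 2) ξ₂ = 104.4 → ξ₂ = 21.44 kmol, ξ₁ = 61.54 kmol.
Outlet amounts (n = n₀ + Σ ν·ξ):
  F: 342.4 − 1(61.54) − 2(21.44) = 238
  G: 1136 − 3(61.54) − 1(21.44) = 929.9
  H: 0 + 1(61.54) = 61.54
  D: 0 + 1(21.44) = 21.44
Total out = 1251 kmol; y_D = 21.44 / 1251 = 0.01714.

0.0171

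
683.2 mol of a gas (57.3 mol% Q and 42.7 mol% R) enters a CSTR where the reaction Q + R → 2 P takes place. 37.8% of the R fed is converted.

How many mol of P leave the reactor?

R reacted = 0.378 × 291.7 = 110.3 mol; ν_R = −1, so ξ = 110.3/1 = 110.3 mol.
Outlet amounts (n = n₀ + ν ξ):
  Q: 391.5 − 1(110.3) = 281.2
  R: 291.7 − 1(110.3) = 181.5
  P: 0 + 2(110.3) = 220.5

221 mol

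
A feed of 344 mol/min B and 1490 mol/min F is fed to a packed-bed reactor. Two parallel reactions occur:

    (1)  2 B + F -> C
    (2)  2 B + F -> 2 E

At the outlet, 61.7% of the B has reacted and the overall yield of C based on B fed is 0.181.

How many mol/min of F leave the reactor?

1380 mol/min

Yield of C: 1ξ₁ / 344 = 0.181 → ξ₁ = 62.26 mol/min.
Conversion of B: 2ξ₁ + 2ξ₂ = 0.617 × 344 = 212.2 → ξ₂ = 43.86 mol/min.
Outlet amounts (n = n₀ + Σ ν·ξ):
  B: 344 − 2(62.26) − 2(43.86) = 131.8
  F: 1490 − 1(62.26) − 1(43.86) = 1384
  C: 0 + 1(62.26) = 62.26
  E: 0 + 2(43.86) = 87.72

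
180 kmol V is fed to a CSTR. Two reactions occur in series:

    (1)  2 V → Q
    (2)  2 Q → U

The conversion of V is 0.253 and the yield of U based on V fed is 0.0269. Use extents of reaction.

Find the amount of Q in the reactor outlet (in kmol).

Conversion of V: V consumed = 2ξ₁ = 0.253 × 180 → ξ₁ = 22.77 kmol.
Yield of U: 1ξ₂ / 180 = 0.0269 → ξ₂ = 4.842 kmol.
Outlet amounts (n = n₀ + Σ ν·ξ):
  V: 180 − 2(22.77) = 134.5
  Q: 0 + 1(22.77) − 2(4.842) = 13.09
  U: 0 + 1(4.842) = 4.842

13.1 kmol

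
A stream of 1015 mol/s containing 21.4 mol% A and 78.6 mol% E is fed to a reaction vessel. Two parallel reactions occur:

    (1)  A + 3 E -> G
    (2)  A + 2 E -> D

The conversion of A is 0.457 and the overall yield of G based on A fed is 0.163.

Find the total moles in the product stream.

781 mol/s

Yield of G: 1ξ₁ / 217.2 = 0.163 → ξ₁ = 35.41 mol/s.
Conversion of A: 1ξ₁ + 1ξ₂ = 0.457 × 217.2 = 99.26 → ξ₂ = 63.86 mol/s.
Outlet amounts (n = n₀ + Σ ν·ξ):
  A: 217.2 − 1(35.41) − 1(63.86) = 117.9
  E: 797.8 − 3(35.41) − 2(63.86) = 563.9
  G: 0 + 1(35.41) = 35.41
  D: 0 + 1(63.86) = 63.86
Total out = 117.9 + 563.9 + 35.41 + 63.86 = 781.1 mol/s.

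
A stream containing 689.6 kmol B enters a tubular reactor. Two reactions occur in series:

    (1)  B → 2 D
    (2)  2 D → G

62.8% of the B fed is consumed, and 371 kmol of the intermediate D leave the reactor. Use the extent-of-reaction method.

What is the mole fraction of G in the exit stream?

Conversion of B: B consumed = 1ξ₁ = 0.628 × 689.6 → ξ₁ = 433.1 kmol.
D balance: n_D = 0 + 2ξ₁ − 2ξ₂ = 371 → ξ₂ = (2·433.1 − 371)/2 = 247.6 kmol.
Outlet amounts (n = n₀ + Σ ν·ξ):
  B: 689.6 − 1(433.1) = 256.5
  D: 0 + 2(433.1) − 2(247.6) = 371
  G: 0 + 1(247.6) = 247.6
Total out = 875.1 kmol; y_G = 247.6 / 875.1 = 0.2829.

0.283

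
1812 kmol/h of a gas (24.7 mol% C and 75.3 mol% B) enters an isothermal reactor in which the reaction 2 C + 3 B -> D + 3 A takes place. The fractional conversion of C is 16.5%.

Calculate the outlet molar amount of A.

111 kmol/h

C reacted = 0.165 × 447.6 = 73.85 kmol/h; ν_C = −2, so ξ = 73.85/2 = 36.92 kmol/h.
Outlet amounts (n = n₀ + ν ξ):
  C: 447.6 − 2(36.92) = 373.7
  B: 1364 − 3(36.92) = 1254
  D: 0 + 1(36.92) = 36.92
  A: 0 + 3(36.92) = 110.8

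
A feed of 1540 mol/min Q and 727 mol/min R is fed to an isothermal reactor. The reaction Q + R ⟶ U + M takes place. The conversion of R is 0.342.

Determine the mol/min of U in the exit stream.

R reacted = 0.342 × 727 = 248.6 mol/min; ν_R = −1, so ξ = 248.6/1 = 248.6 mol/min.
Outlet amounts (n = n₀ + ν ξ):
  Q: 1540 − 1(248.6) = 1291
  R: 727 − 1(248.6) = 478.4
  U: 0 + 1(248.6) = 248.6
  M: 0 + 1(248.6) = 248.6

249 mol/min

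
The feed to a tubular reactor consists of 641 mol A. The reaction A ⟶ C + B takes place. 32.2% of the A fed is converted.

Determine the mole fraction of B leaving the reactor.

0.244

A reacted = 0.322 × 641 = 206.4 mol; ν_A = −1, so ξ = 206.4/1 = 206.4 mol.
Outlet amounts (n = n₀ + ν ξ):
  A: 641 − 1(206.4) = 434.6
  C: 0 + 1(206.4) = 206.4
  B: 0 + 1(206.4) = 206.4
Total out = 847.4 mol; y_B = 206.4 / 847.4 = 0.2436.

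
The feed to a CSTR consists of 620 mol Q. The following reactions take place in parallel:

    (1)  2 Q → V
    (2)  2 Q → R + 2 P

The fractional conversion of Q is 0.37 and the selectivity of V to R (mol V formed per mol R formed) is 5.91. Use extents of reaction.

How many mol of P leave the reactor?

Conversion of Q: Q consumed = 0.37 × 620 = 229.4 mol = 2ξ₁ + 2ξ₂.
Selectivity: 1ξ₁ / (1ξ₂) = 5.91 → ξ₁ = 5.91 ξ₂.
Substitute: (2·5.91 + 2) ξ₂ = 229.4 → ξ₂ = 16.6 mol, ξ₁ = 98.1 mol.
Outlet amounts (n = n₀ + Σ ν·ξ):
  Q: 620 − 2(98.1) − 2(16.6) = 390.6
  V: 0 + 1(98.1) = 98.1
  R: 0 + 1(16.6) = 16.6
  P: 0 + 2(16.6) = 33.2

33.2 mol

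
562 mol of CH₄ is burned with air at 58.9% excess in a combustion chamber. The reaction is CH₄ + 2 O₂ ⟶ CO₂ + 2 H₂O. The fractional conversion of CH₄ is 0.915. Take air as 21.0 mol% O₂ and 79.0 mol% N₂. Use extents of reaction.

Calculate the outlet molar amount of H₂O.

Stoichiometric O₂ = 2 × 562 = 1124 mol; O₂ fed = 1124 × 1.589 = 1786 mol.
N₂ fed = 1786 × 79/21 = 6719 mol.
Fuel reacted = 0.915 × 562 → ξ = 514.2 mol.
Outlet (n = n₀ + ν ξ):
  CH₄: 562 − 1(514.2) = 47.77
  O₂: 1786 − 2(514.2) = 757.6
  N₂: 6719 (inert)
  CO₂: 0 + 1(514.2) = 514.2
  H₂O: 0 + 2(514.2) = 1028

1030 mol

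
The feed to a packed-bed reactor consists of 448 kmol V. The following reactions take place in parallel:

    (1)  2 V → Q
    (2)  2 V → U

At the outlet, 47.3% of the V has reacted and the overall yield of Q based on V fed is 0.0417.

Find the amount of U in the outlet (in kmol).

87.3 kmol

Yield of Q: 1ξ₁ / 448 = 0.0417 → ξ₁ = 18.68 kmol.
Conversion of V: 2ξ₁ + 2ξ₂ = 0.473 × 448 = 211.9 → ξ₂ = 87.27 kmol.
Outlet amounts (n = n₀ + Σ ν·ξ):
  V: 448 − 2(18.68) − 2(87.27) = 236.1
  Q: 0 + 1(18.68) = 18.68
  U: 0 + 1(87.27) = 87.27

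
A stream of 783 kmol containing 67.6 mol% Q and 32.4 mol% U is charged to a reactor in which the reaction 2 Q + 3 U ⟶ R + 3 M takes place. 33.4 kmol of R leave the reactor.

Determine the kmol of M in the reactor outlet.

For R: n = n₀ + 1ξ → 33.4 = 0 + 1ξ, giving ξ = 33.4 kmol.
Outlet amounts (n = n₀ + ν ξ):
  Q: 529.3 − 2(33.4) = 462.5
  U: 253.7 − 3(33.4) = 153.5
  R: 0 + 1(33.4) = 33.4
  M: 0 + 3(33.4) = 100.2

100 kmol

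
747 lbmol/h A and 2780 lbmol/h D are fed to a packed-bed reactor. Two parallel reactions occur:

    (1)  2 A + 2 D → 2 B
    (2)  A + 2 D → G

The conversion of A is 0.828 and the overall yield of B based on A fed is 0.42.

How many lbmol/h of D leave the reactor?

Yield of B: 2ξ₁ / 747 = 0.42 → ξ₁ = 156.9 lbmol/h.
Conversion of A: 2ξ₁ + 1ξ₂ = 0.828 × 747 = 618.5 → ξ₂ = 304.8 lbmol/h.
Outlet amounts (n = n₀ + Σ ν·ξ):
  A: 747 − 2(156.9) − 1(304.8) = 128.5
  D: 2780 − 2(156.9) − 2(304.8) = 1857
  B: 0 + 2(156.9) = 313.7
  G: 0 + 1(304.8) = 304.8

1860 lbmol/h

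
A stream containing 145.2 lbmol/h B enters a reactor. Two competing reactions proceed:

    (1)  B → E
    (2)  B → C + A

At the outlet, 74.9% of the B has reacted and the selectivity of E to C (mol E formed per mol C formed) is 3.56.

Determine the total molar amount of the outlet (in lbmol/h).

169 lbmol/h

Conversion of B: B consumed = 0.749 × 145.2 = 108.8 lbmol/h = 1ξ₁ + 1ξ₂.
Selectivity: 1ξ₁ / (1ξ₂) = 3.56 → ξ₁ = 3.56 ξ₂.
Substitute: (1·3.56 + 1) ξ₂ = 108.8 → ξ₂ = 23.85 lbmol/h, ξ₁ = 84.91 lbmol/h.
Outlet amounts (n = n₀ + Σ ν·ξ):
  B: 145.2 − 1(84.91) − 1(23.85) = 36.45
  E: 0 + 1(84.91) = 84.91
  C: 0 + 1(23.85) = 23.85
  A: 0 + 1(23.85) = 23.85
Total out = 36.45 + 84.91 + 23.85 + 23.85 = 169 lbmol/h.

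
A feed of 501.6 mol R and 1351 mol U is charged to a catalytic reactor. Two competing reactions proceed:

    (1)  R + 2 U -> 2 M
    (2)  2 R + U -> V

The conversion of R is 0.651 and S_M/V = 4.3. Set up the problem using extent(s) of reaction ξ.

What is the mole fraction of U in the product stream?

Conversion of R: R consumed = 0.651 × 501.6 = 326.5 mol = 1ξ₁ + 2ξ₂.
Selectivity: 2ξ₁ / (1ξ₂) = 4.3 → ξ₁ = 2.15 ξ₂.
Substitute: (1·2.15 + 2) ξ₂ = 326.5 → ξ₂ = 78.68 mol, ξ₁ = 169.2 mol.
Outlet amounts (n = n₀ + Σ ν·ξ):
  R: 501.6 − 1(169.2) − 2(78.68) = 175.1
  U: 1351 − 2(169.2) − 1(78.68) = 934
  M: 0 + 2(169.2) = 338.3
  V: 0 + 1(78.68) = 78.68
Total out = 1526 mol; y_U = 934 / 1526 = 0.612.

0.612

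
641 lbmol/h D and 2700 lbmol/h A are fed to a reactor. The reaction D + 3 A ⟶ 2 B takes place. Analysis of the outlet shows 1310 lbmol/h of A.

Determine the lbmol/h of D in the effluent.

For A: n = n₀ − 3ξ → 1310 = 2700 − 3ξ, giving ξ = 463.3 lbmol/h.
Outlet amounts (n = n₀ + ν ξ):
  D: 641 − 1(463.3) = 177.7
  A: 2700 − 3(463.3) = 1310
  B: 0 + 2(463.3) = 926.7

178 lbmol/h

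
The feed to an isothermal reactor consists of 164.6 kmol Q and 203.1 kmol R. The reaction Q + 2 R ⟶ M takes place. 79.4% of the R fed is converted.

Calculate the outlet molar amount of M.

80.6 kmol

R reacted = 0.794 × 203.1 = 161.3 kmol; ν_R = −2, so ξ = 161.3/2 = 80.63 kmol.
Outlet amounts (n = n₀ + ν ξ):
  Q: 164.6 − 1(80.63) = 83.97
  R: 203.1 − 2(80.63) = 41.84
  M: 0 + 1(80.63) = 80.63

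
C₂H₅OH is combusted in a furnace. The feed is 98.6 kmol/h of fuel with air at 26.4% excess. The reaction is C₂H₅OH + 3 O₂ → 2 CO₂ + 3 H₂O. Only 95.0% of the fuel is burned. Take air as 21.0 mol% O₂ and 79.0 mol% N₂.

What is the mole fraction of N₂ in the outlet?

Stoichiometric O₂ = 3 × 98.6 = 295.8 kmol/h; O₂ fed = 295.8 × 1.264 = 373.9 kmol/h.
N₂ fed = 373.9 × 79/21 = 1407 kmol/h.
Fuel reacted = 0.95 × 98.6 → ξ = 93.67 kmol/h.
Outlet (n = n₀ + ν ξ):
  C₂H₅OH: 98.6 − 1(93.67) = 4.93
  O₂: 373.9 − 3(93.67) = 92.88
  N₂: 1407 (inert)
  CO₂: 0 + 2(93.67) = 187.3
  H₂O: 0 + 3(93.67) = 281
Total out = 1973 kmol/h; y_N₂ = 1407 / 1973 = 0.713.

0.713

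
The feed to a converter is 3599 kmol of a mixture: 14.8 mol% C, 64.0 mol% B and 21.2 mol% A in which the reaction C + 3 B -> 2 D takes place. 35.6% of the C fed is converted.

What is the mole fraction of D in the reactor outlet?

C reacted = 0.356 × 532.7 = 189.6 kmol; ν_C = −1, so ξ = 189.6/1 = 189.6 kmol.
Outlet amounts (n = n₀ + ν ξ):
  C: 532.7 − 1(189.6) = 343
  B: 2303 − 3(189.6) = 1734
  D: 0 + 2(189.6) = 379.2
  A: 763 (inert)
Total out = 3220 kmol; y_D = 379.2 / 3220 = 0.1178.

0.118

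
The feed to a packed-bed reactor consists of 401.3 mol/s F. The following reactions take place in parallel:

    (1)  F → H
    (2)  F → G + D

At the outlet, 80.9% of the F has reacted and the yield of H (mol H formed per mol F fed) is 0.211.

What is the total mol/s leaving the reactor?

641 mol/s

Yield of H: 1ξ₁ / 401.3 = 0.211 → ξ₁ = 84.67 mol/s.
Conversion of F: 1ξ₁ + 1ξ₂ = 0.809 × 401.3 = 324.7 → ξ₂ = 240 mol/s.
Outlet amounts (n = n₀ + Σ ν·ξ):
  F: 401.3 − 1(84.67) − 1(240) = 76.65
  H: 0 + 1(84.67) = 84.67
  G: 0 + 1(240) = 240
  D: 0 + 1(240) = 240
Total out = 76.65 + 84.67 + 240 + 240 = 641.3 mol/s.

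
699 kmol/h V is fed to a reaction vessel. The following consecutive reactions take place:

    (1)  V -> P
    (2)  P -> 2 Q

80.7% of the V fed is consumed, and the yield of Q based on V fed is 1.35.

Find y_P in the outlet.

Conversion of V: V consumed = 1ξ₁ = 0.807 × 699 → ξ₁ = 564.1 kmol/h.
Yield of Q: 2ξ₂ / 699 = 1.35 → ξ₂ = 471.8 kmol/h.
Outlet amounts (n = n₀ + Σ ν·ξ):
  V: 699 − 1(564.1) = 134.9
  P: 0 + 1(564.1) − 1(471.8) = 92.27
  Q: 0 + 2(471.8) = 943.7
Total out = 1171 kmol/h; y_P = 92.27 / 1171 = 0.07881.

0.0788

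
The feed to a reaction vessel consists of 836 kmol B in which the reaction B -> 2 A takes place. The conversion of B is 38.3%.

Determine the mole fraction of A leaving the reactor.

B reacted = 0.383 × 836 = 320.2 kmol; ν_B = −1, so ξ = 320.2/1 = 320.2 kmol.
Outlet amounts (n = n₀ + ν ξ):
  B: 836 − 1(320.2) = 515.8
  A: 0 + 2(320.2) = 640.4
Total out = 1156 kmol; y_A = 640.4 / 1156 = 0.5539.

0.554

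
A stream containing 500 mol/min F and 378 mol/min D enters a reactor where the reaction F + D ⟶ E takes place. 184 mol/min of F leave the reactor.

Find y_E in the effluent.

0.562

For F: n = n₀ − 1ξ → 184 = 500 − 1ξ, giving ξ = 316 mol/min.
Outlet amounts (n = n₀ + ν ξ):
  F: 500 − 1(316) = 184
  D: 378 − 1(316) = 62
  E: 0 + 1(316) = 316
Total out = 562 mol/min; y_E = 316 / 562 = 0.5623.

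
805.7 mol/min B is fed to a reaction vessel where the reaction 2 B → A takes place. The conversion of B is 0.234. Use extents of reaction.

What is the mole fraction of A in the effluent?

0.133

B reacted = 0.234 × 805.7 = 188.5 mol/min; ν_B = −2, so ξ = 188.5/2 = 94.27 mol/min.
Outlet amounts (n = n₀ + ν ξ):
  B: 805.7 − 2(94.27) = 617.2
  A: 0 + 1(94.27) = 94.27
Total out = 711.4 mol/min; y_A = 94.27 / 711.4 = 0.1325.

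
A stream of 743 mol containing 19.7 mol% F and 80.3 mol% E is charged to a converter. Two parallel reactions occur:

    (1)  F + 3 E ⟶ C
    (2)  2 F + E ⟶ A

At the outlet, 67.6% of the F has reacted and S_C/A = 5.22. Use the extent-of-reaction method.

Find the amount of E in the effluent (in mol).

368 mol

Conversion of F: F consumed = 0.676 × 146.4 = 98.95 mol = 1ξ₁ + 2ξ₂.
Selectivity: 1ξ₁ / (1ξ₂) = 5.22 → ξ₁ = 5.22 ξ₂.
Substitute: (1·5.22 + 2) ξ₂ = 98.95 → ξ₂ = 13.7 mol, ξ₁ = 71.54 mol.
Outlet amounts (n = n₀ + Σ ν·ξ):
  F: 146.4 − 1(71.54) − 2(13.7) = 47.42
  E: 596.6 − 3(71.54) − 1(13.7) = 368.3
  C: 0 + 1(71.54) = 71.54
  A: 0 + 1(13.7) = 13.7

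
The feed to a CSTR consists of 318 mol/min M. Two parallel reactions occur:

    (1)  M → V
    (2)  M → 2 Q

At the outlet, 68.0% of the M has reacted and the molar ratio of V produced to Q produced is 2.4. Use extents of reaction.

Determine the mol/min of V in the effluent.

Conversion of M: M consumed = 0.68 × 318 = 216.2 mol/min = 1ξ₁ + 1ξ₂.
Selectivity: 1ξ₁ / (2ξ₂) = 2.4 → ξ₁ = 4.8 ξ₂.
Substitute: (1·4.8 + 1) ξ₂ = 216.2 → ξ₂ = 37.28 mol/min, ξ₁ = 179 mol/min.
Outlet amounts (n = n₀ + Σ ν·ξ):
  M: 318 − 1(179) − 1(37.28) = 101.8
  V: 0 + 1(179) = 179
  Q: 0 + 2(37.28) = 74.57

179 mol/min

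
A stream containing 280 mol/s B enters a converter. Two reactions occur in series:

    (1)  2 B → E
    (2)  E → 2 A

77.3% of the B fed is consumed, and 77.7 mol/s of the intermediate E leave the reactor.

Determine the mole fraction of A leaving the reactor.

Conversion of B: B consumed = 2ξ₁ = 0.773 × 280 → ξ₁ = 108.2 mol/s.
E balance: n_E = 0 + 1ξ₁ − 1ξ₂ = 77.7 → ξ₂ = (1·108.2 − 77.7)/1 = 30.52 mol/s.
Outlet amounts (n = n₀ + Σ ν·ξ):
  B: 280 − 2(108.2) = 63.56
  E: 0 + 1(108.2) − 1(30.52) = 77.7
  A: 0 + 2(30.52) = 61.04
Total out = 202.3 mol/s; y_A = 61.04 / 202.3 = 0.3017.

0.302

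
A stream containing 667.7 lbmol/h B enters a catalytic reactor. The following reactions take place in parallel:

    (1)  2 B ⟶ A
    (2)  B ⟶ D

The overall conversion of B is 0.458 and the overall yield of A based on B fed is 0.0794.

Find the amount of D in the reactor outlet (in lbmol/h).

200 lbmol/h

Yield of A: 1ξ₁ / 667.7 = 0.0794 → ξ₁ = 53.02 lbmol/h.
Conversion of B: 2ξ₁ + 1ξ₂ = 0.458 × 667.7 = 305.8 → ξ₂ = 199.8 lbmol/h.
Outlet amounts (n = n₀ + Σ ν·ξ):
  B: 667.7 − 2(53.02) − 1(199.8) = 361.9
  A: 0 + 1(53.02) = 53.02
  D: 0 + 1(199.8) = 199.8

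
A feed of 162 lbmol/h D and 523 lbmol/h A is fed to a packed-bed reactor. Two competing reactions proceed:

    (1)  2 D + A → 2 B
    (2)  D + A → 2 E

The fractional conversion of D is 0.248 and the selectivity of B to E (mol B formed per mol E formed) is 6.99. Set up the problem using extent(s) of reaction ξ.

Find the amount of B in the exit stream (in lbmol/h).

37.5 lbmol/h

Conversion of D: D consumed = 0.248 × 162 = 40.18 lbmol/h = 2ξ₁ + 1ξ₂.
Selectivity: 2ξ₁ / (2ξ₂) = 6.99 → ξ₁ = 6.99 ξ₂.
Substitute: (2·6.99 + 1) ξ₂ = 40.18 → ξ₂ = 2.682 lbmol/h, ξ₁ = 18.75 lbmol/h.
Outlet amounts (n = n₀ + Σ ν·ξ):
  D: 162 − 2(18.75) − 1(2.682) = 121.8
  A: 523 − 1(18.75) − 1(2.682) = 501.6
  B: 0 + 2(18.75) = 37.49
  E: 0 + 2(2.682) = 5.364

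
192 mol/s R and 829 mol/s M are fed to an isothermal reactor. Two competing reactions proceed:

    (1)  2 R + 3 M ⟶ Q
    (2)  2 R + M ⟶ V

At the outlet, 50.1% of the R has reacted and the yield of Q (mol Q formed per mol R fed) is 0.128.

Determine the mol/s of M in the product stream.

Yield of Q: 1ξ₁ / 192 = 0.128 → ξ₁ = 24.58 mol/s.
Conversion of R: 2ξ₁ + 2ξ₂ = 0.501 × 192 = 96.19 → ξ₂ = 23.52 mol/s.
Outlet amounts (n = n₀ + Σ ν·ξ):
  R: 192 − 2(24.58) − 2(23.52) = 95.81
  M: 829 − 3(24.58) − 1(23.52) = 731.8
  Q: 0 + 1(24.58) = 24.58
  V: 0 + 1(23.52) = 23.52

732 mol/s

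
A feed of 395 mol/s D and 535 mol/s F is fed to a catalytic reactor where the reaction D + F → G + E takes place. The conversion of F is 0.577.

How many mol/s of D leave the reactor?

86.3 mol/s

F reacted = 0.577 × 535 = 308.7 mol/s; ν_F = −1, so ξ = 308.7/1 = 308.7 mol/s.
Outlet amounts (n = n₀ + ν ξ):
  D: 395 − 1(308.7) = 86.31
  F: 535 − 1(308.7) = 226.3
  G: 0 + 1(308.7) = 308.7
  E: 0 + 1(308.7) = 308.7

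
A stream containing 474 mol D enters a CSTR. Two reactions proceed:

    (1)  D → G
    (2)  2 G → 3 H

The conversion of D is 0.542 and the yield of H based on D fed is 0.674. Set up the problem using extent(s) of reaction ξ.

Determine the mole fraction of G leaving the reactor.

0.0757

Conversion of D: D consumed = 1ξ₁ = 0.542 × 474 → ξ₁ = 256.9 mol.
Yield of H: 3ξ₂ / 474 = 0.674 → ξ₂ = 106.5 mol.
Outlet amounts (n = n₀ + Σ ν·ξ):
  D: 474 − 1(256.9) = 217.1
  G: 0 + 1(256.9) − 2(106.5) = 43.92
  H: 0 + 3(106.5) = 319.5
Total out = 580.5 mol; y_G = 43.92 / 580.5 = 0.07567.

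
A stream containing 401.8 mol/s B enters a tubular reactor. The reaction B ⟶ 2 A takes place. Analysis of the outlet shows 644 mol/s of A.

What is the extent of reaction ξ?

ξ = 322 mol/s

For A: n = n₀ + 2ξ → 644 = 0 + 2ξ, giving ξ = 322 mol/s.
Outlet amounts (n = n₀ + ν ξ):
  B: 401.8 − 1(322) = 79.8
  A: 0 + 2(322) = 644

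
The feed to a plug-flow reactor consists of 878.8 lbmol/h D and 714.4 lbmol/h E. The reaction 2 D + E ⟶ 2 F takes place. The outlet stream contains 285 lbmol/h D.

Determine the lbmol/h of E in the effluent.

For D: n = n₀ − 2ξ → 285 = 878.8 − 2ξ, giving ξ = 296.9 lbmol/h.
Outlet amounts (n = n₀ + ν ξ):
  D: 878.8 − 2(296.9) = 285
  E: 714.4 − 1(296.9) = 417.5
  F: 0 + 2(296.9) = 593.8

418 lbmol/h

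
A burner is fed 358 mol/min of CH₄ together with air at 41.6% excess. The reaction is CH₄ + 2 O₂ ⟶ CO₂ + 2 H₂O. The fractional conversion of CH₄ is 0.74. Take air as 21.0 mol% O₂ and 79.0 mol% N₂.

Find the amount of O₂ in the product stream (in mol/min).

484 mol/min

Stoichiometric O₂ = 2 × 358 = 716 mol/min; O₂ fed = 716 × 1.416 = 1014 mol/min.
N₂ fed = 1014 × 79/21 = 3814 mol/min.
Fuel reacted = 0.74 × 358 → ξ = 264.9 mol/min.
Outlet (n = n₀ + ν ξ):
  CH₄: 358 − 1(264.9) = 93.08
  O₂: 1014 − 2(264.9) = 484
  N₂: 3814 (inert)
  CO₂: 0 + 1(264.9) = 264.9
  H₂O: 0 + 2(264.9) = 529.8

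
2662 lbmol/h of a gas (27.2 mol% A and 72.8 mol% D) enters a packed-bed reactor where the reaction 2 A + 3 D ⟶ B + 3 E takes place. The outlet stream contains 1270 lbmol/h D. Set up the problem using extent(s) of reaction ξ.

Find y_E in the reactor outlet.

For D: n = n₀ − 3ξ → 1270 = 1938 − 3ξ, giving ξ = 222.6 lbmol/h.
Outlet amounts (n = n₀ + ν ξ):
  A: 724.1 − 2(222.6) = 278.8
  D: 1938 − 3(222.6) = 1270
  B: 0 + 1(222.6) = 222.6
  E: 0 + 3(222.6) = 667.9
Total out = 2439 lbmol/h; y_E = 667.9 / 2439 = 0.2738.

0.274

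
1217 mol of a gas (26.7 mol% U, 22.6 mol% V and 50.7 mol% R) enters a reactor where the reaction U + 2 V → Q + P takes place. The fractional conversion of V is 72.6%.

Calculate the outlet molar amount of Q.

V reacted = 0.726 × 275 = 199.7 mol; ν_V = −2, so ξ = 199.7/2 = 99.84 mol.
Outlet amounts (n = n₀ + ν ξ):
  U: 324.9 − 1(99.84) = 225.1
  V: 275 − 2(99.84) = 75.36
  Q: 0 + 1(99.84) = 99.84
  P: 0 + 1(99.84) = 99.84
  R: 617 (inert)

99.8 mol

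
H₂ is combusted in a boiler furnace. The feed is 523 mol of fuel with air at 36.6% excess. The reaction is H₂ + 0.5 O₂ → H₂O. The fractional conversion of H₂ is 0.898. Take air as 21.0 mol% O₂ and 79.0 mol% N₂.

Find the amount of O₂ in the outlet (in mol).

Stoichiometric O₂ = 0.5 × 523 = 261.5 mol; O₂ fed = 261.5 × 1.366 = 357.2 mol.
N₂ fed = 357.2 × 79/21 = 1344 mol.
Fuel reacted = 0.898 × 523 → ξ = 469.7 mol.
Outlet (n = n₀ + ν ξ):
  H₂: 523 − 1(469.7) = 53.35
  O₂: 357.2 − 0.5(469.7) = 122.4
  N₂: 1344 (inert)
  H₂O: 0 + 1(469.7) = 469.7

122 mol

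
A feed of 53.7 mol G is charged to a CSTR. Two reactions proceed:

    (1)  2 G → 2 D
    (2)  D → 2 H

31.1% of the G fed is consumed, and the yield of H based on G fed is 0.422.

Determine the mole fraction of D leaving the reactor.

Conversion of G: G consumed = 2ξ₁ = 0.311 × 53.7 → ξ₁ = 8.35 mol.
Yield of H: 2ξ₂ / 53.7 = 0.422 → ξ₂ = 11.33 mol.
Outlet amounts (n = n₀ + Σ ν·ξ):
  G: 53.7 − 2(8.35) = 37
  D: 0 + 2(8.35) − 1(11.33) = 5.37
  H: 0 + 2(11.33) = 22.66
Total out = 65.03 mol; y_D = 5.37 / 65.03 = 0.08258.

0.0826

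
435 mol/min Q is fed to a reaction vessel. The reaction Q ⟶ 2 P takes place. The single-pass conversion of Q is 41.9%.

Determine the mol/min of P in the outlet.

365 mol/min

Q reacted = 0.419 × 435 = 182.3 mol/min; ν_Q = −1, so ξ = 182.3/1 = 182.3 mol/min.
Outlet amounts (n = n₀ + ν ξ):
  Q: 435 − 1(182.3) = 252.7
  P: 0 + 2(182.3) = 364.5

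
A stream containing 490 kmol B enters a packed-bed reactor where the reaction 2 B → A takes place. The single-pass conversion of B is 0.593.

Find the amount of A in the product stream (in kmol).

145 kmol

B reacted = 0.593 × 490 = 290.6 kmol; ν_B = −2, so ξ = 290.6/2 = 145.3 kmol.
Outlet amounts (n = n₀ + ν ξ):
  B: 490 − 2(145.3) = 199.4
  A: 0 + 1(145.3) = 145.3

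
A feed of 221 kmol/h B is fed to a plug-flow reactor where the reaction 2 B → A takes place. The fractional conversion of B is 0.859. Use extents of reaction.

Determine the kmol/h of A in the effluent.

94.9 kmol/h

B reacted = 0.859 × 221 = 189.8 kmol/h; ν_B = −2, so ξ = 189.8/2 = 94.92 kmol/h.
Outlet amounts (n = n₀ + ν ξ):
  B: 221 − 2(94.92) = 31.16
  A: 0 + 1(94.92) = 94.92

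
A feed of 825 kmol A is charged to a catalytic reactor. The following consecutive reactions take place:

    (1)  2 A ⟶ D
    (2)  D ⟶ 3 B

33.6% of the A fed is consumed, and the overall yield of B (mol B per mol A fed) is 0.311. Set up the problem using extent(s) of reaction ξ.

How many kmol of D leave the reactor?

53.1 kmol

Conversion of A: A consumed = 2ξ₁ = 0.336 × 825 → ξ₁ = 138.6 kmol.
Yield of B: 3ξ₂ / 825 = 0.311 → ξ₂ = 85.52 kmol.
Outlet amounts (n = n₀ + Σ ν·ξ):
  A: 825 − 2(138.6) = 547.8
  D: 0 + 1(138.6) − 1(85.52) = 53.08
  B: 0 + 3(85.52) = 256.6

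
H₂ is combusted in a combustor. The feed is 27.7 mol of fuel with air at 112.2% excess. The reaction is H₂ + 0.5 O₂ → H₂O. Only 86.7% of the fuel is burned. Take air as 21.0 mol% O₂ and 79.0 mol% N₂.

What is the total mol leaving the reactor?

156 mol

Stoichiometric O₂ = 0.5 × 27.7 = 13.85 mol; O₂ fed = 13.85 × 2.122 = 29.39 mol.
N₂ fed = 29.39 × 79/21 = 110.6 mol.
Fuel reacted = 0.867 × 27.7 → ξ = 24.02 mol.
Outlet (n = n₀ + ν ξ):
  H₂: 27.7 − 1(24.02) = 3.684
  O₂: 29.39 − 0.5(24.02) = 17.38
  N₂: 110.6 (inert)
  H₂O: 0 + 1(24.02) = 24.02
Total out = 3.684 + 17.38 + 110.6 + 24.02 = 155.6 mol.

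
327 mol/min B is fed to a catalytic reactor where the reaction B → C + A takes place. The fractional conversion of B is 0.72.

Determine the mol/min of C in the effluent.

B reacted = 0.72 × 327 = 235.4 mol/min; ν_B = −1, so ξ = 235.4/1 = 235.4 mol/min.
Outlet amounts (n = n₀ + ν ξ):
  B: 327 − 1(235.4) = 91.56
  C: 0 + 1(235.4) = 235.4
  A: 0 + 1(235.4) = 235.4

235 mol/min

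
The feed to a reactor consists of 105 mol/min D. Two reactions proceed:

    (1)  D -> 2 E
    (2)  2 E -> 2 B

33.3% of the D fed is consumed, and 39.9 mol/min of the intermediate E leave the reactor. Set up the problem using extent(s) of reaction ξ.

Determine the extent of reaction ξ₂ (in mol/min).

Conversion of D: D consumed = 1ξ₁ = 0.333 × 105 → ξ₁ = 34.97 mol/min.
E balance: n_E = 0 + 2ξ₁ − 2ξ₂ = 39.9 → ξ₂ = (2·34.97 − 39.9)/2 = 15.02 mol/min.
Outlet amounts (n = n₀ + Σ ν·ξ):
  D: 105 − 1(34.97) = 70.03
  E: 0 + 2(34.97) − 2(15.02) = 39.9
  B: 0 + 2(15.02) = 30.03

ξ₂ = 15 mol/min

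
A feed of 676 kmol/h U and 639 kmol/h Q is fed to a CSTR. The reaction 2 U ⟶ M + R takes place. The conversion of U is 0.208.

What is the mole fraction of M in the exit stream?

U reacted = 0.208 × 676 = 140.6 kmol/h; ν_U = −2, so ξ = 140.6/2 = 70.3 kmol/h.
Outlet amounts (n = n₀ + ν ξ):
  U: 676 − 2(70.3) = 535.4
  M: 0 + 1(70.3) = 70.3
  R: 0 + 1(70.3) = 70.3
  Q: 639 (inert)
Total out = 1315 kmol/h; y_M = 70.3 / 1315 = 0.05346.

0.0535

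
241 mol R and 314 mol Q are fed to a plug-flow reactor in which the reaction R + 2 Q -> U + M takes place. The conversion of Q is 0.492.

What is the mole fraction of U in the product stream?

0.162

Q reacted = 0.492 × 314 = 154.5 mol; ν_Q = −2, so ξ = 154.5/2 = 77.24 mol.
Outlet amounts (n = n₀ + ν ξ):
  R: 241 − 1(77.24) = 163.8
  Q: 314 − 2(77.24) = 159.5
  U: 0 + 1(77.24) = 77.24
  M: 0 + 1(77.24) = 77.24
Total out = 477.8 mol; y_U = 77.24 / 477.8 = 0.1617.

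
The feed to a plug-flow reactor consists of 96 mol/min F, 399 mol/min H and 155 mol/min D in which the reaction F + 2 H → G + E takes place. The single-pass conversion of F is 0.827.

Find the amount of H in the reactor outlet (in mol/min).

240 mol/min

F reacted = 0.827 × 96 = 79.39 mol/min; ν_F = −1, so ξ = 79.39/1 = 79.39 mol/min.
Outlet amounts (n = n₀ + ν ξ):
  F: 96 − 1(79.39) = 16.61
  H: 399 − 2(79.39) = 240.2
  G: 0 + 1(79.39) = 79.39
  E: 0 + 1(79.39) = 79.39
  D: 155 (inert)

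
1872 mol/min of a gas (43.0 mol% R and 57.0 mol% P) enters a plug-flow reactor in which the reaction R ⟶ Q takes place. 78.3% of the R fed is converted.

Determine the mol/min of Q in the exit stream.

630 mol/min

R reacted = 0.783 × 805 = 630.3 mol/min; ν_R = −1, so ξ = 630.3/1 = 630.3 mol/min.
Outlet amounts (n = n₀ + ν ξ):
  R: 805 − 1(630.3) = 174.7
  Q: 0 + 1(630.3) = 630.3
  P: 1067 (inert)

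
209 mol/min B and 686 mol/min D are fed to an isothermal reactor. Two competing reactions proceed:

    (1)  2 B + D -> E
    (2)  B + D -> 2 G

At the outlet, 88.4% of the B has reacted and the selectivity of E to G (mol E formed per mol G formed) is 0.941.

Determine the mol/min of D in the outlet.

574 mol/min

Conversion of B: B consumed = 0.884 × 209 = 184.8 mol/min = 2ξ₁ + 1ξ₂.
Selectivity: 1ξ₁ / (2ξ₂) = 0.941 → ξ₁ = 1.882 ξ₂.
Substitute: (2·1.882 + 1) ξ₂ = 184.8 → ξ₂ = 38.78 mol/min, ξ₁ = 72.99 mol/min.
Outlet amounts (n = n₀ + Σ ν·ξ):
  B: 209 − 2(72.99) − 1(38.78) = 24.24
  D: 686 − 1(72.99) − 1(38.78) = 574.2
  E: 0 + 1(72.99) = 72.99
  G: 0 + 2(38.78) = 77.56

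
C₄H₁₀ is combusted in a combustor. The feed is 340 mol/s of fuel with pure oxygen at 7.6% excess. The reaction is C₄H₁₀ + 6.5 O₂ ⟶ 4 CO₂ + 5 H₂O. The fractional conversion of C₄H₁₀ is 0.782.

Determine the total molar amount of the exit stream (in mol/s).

Stoichiometric O₂ = 6.5 × 340 = 2210 mol/s; O₂ fed = 2210 × 1.076 = 2378 mol/s.
Fuel reacted = 0.782 × 340 → ξ = 265.9 mol/s.
Outlet (n = n₀ + ν ξ):
  C₄H₁₀: 340 − 1(265.9) = 74.12
  O₂: 2378 − 6.5(265.9) = 649.7
  CO₂: 0 + 4(265.9) = 1064
  H₂O: 0 + 5(265.9) = 1329
Total out = 74.12 + 649.7 + 1064 + 1329 = 3117 mol/s.

3120 mol/s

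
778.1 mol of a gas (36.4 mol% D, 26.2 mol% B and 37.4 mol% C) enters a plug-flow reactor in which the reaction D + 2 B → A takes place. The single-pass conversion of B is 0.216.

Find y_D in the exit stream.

0.356

B reacted = 0.216 × 203.9 = 44.03 mol; ν_B = −2, so ξ = 44.03/2 = 22.02 mol.
Outlet amounts (n = n₀ + ν ξ):
  D: 283.2 − 1(22.02) = 261.2
  B: 203.9 − 2(22.02) = 159.8
  A: 0 + 1(22.02) = 22.02
  C: 291 (inert)
Total out = 734.1 mol; y_D = 261.2 / 734.1 = 0.3558.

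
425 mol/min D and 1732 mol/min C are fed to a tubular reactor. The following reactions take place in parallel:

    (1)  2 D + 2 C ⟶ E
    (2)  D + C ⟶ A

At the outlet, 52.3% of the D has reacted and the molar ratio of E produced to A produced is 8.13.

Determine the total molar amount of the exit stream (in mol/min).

1830 mol/min

Conversion of D: D consumed = 0.523 × 425 = 222.3 mol/min = 2ξ₁ + 1ξ₂.
Selectivity: 1ξ₁ / (1ξ₂) = 8.13 → ξ₁ = 8.13 ξ₂.
Substitute: (2·8.13 + 1) ξ₂ = 222.3 → ξ₂ = 12.88 mol/min, ξ₁ = 104.7 mol/min.
Outlet amounts (n = n₀ + Σ ν·ξ):
  D: 425 − 2(104.7) − 1(12.88) = 202.7
  C: 1732 − 2(104.7) − 1(12.88) = 1510
  E: 0 + 1(104.7) = 104.7
  A: 0 + 1(12.88) = 12.88
Total out = 202.7 + 1510 + 104.7 + 12.88 = 1830 mol/min.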